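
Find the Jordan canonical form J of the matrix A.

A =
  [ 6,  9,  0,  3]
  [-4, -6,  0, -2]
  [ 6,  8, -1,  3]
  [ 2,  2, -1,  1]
J_3(0) ⊕ J_1(0)

The characteristic polynomial is
  det(x·I − A) = x^4

Eigenvalues and multiplicities (the geometric multiplicity of λ is n − rank(A − λI), which equals the number of Jordan blocks for λ):
  λ = 0: algebraic multiplicity = 4, geometric multiplicity = 2

Determining the block sizes for each eigenvalue:
  λ = 0: with am = 4 and gm = 2, the partition is not yet determined (e.g. several partitions of 4 into 2 parts exist). Let N = A − (0)·I. Computing rank(N^1) = 2, rank(N^2) = 1, rank(N^3) = 0; the number of blocks of size ≥ j is rank(N^{j−1}) − rank(N^j), giving [2, 1, 1]. So we have 1 block(s) of size 3, 1 block(s) of size 1 → block sizes [3, 1]

Assembling the blocks gives a Jordan form
J =
  [0, 1, 0, 0]
  [0, 0, 1, 0]
  [0, 0, 0, 0]
  [0, 0, 0, 0]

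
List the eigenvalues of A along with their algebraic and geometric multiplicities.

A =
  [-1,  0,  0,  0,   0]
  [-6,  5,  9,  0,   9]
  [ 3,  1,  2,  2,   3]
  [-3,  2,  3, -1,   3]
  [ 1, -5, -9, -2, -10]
λ = -1: alg = 5, geom = 2

Step 1 — factor the characteristic polynomial to read off the algebraic multiplicities:
  χ_A(x) = (x + 1)^5

Step 2 — compute geometric multiplicities via the rank-nullity identity g(λ) = n − rank(A − λI):
  rank(A − (-1)·I) = 3, so dim ker(A − (-1)·I) = n − 3 = 2

Summary:
  λ = -1: algebraic multiplicity = 5, geometric multiplicity = 2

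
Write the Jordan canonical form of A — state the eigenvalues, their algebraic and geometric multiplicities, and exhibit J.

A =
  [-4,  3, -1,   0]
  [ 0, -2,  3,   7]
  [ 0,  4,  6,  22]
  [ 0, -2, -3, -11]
J_2(-4) ⊕ J_1(-3) ⊕ J_1(0)

The characteristic polynomial is
  det(x·I − A) = x^4 + 11*x^3 + 40*x^2 + 48*x = x*(x + 3)*(x + 4)^2

Eigenvalues and multiplicities (the geometric multiplicity of λ is n − rank(A − λI), which equals the number of Jordan blocks for λ):
  λ = -4: algebraic multiplicity = 2, geometric multiplicity = 1
  λ = -3: algebraic multiplicity = 1, geometric multiplicity = 1
  λ = 0: algebraic multiplicity = 1, geometric multiplicity = 1

Determining the block sizes for each eigenvalue:
  λ = -4: one block (gm = 1), so the single block has size am = 2 → block sizes [2]
  λ = -3: one block (gm = 1), so the single block has size am = 1 → block sizes [1]
  λ = 0: one block (gm = 1), so the single block has size am = 1 → block sizes [1]

Assembling the blocks gives a Jordan form
J =
  [-4,  1,  0, 0]
  [ 0, -4,  0, 0]
  [ 0,  0, -3, 0]
  [ 0,  0,  0, 0]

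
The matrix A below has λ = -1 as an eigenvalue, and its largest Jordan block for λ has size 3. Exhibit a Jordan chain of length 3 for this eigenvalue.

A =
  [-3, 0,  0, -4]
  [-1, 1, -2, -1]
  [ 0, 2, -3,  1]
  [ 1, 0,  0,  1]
A Jordan chain for λ = -1 of length 3:
v_1 = (0, -1, -1, 0)ᵀ
v_2 = (-2, -1, 0, 1)ᵀ
v_3 = (1, 0, 0, 0)ᵀ

Let N = A − (-1)·I. We want v_3 with N^3 v_3 = 0 but N^2 v_3 ≠ 0; then v_{j-1} := N · v_j for j = 3, …, 2.

Pick v_3 = (1, 0, 0, 0)ᵀ.
Then v_2 = N · v_3 = (-2, -1, 0, 1)ᵀ.
Then v_1 = N · v_2 = (0, -1, -1, 0)ᵀ.

Sanity check: (A − (-1)·I) v_1 = (0, 0, 0, 0)ᵀ = 0. ✓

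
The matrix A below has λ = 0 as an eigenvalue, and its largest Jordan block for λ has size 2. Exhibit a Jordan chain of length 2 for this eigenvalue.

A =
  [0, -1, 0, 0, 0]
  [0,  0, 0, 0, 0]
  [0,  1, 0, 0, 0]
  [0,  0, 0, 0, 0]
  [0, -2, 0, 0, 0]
A Jordan chain for λ = 0 of length 2:
v_1 = (-1, 0, 1, 0, -2)ᵀ
v_2 = (0, 1, 0, 0, 0)ᵀ

Let N = A − (0)·I. We want v_2 with N^2 v_2 = 0 but N^1 v_2 ≠ 0; then v_{j-1} := N · v_j for j = 2, …, 2.

Pick v_2 = (0, 1, 0, 0, 0)ᵀ.
Then v_1 = N · v_2 = (-1, 0, 1, 0, -2)ᵀ.

Sanity check: (A − (0)·I) v_1 = (0, 0, 0, 0, 0)ᵀ = 0. ✓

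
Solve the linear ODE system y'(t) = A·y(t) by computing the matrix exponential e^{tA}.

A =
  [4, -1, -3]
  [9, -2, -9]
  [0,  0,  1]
e^{tA} =
  [3*t*exp(t) + exp(t), -t*exp(t), -3*t*exp(t)]
  [9*t*exp(t), -3*t*exp(t) + exp(t), -9*t*exp(t)]
  [0, 0, exp(t)]

Strategy: write A = P · J · P⁻¹ where J is a Jordan canonical form, so e^{tA} = P · e^{tJ} · P⁻¹, and e^{tJ} can be computed block-by-block.

A has Jordan form
J =
  [1, 1, 0]
  [0, 1, 0]
  [0, 0, 1]
(up to reordering of blocks).

Per-block formulas:
  For a 2×2 Jordan block J_2(1): exp(t · J_2(1)) = e^(1t)·(I + t·N), where N is the 2×2 nilpotent shift.
  For a 1×1 block at λ = 1: exp(t · [1]) = [e^(1t)].

After assembling e^{tJ} and conjugating by P, we get:

e^{tA} =
  [3*t*exp(t) + exp(t), -t*exp(t), -3*t*exp(t)]
  [9*t*exp(t), -3*t*exp(t) + exp(t), -9*t*exp(t)]
  [0, 0, exp(t)]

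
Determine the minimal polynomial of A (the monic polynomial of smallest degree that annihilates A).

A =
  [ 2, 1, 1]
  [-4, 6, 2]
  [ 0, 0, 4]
x^2 - 8*x + 16

The characteristic polynomial is χ_A(x) = (x - 4)^3, so the eigenvalues are known. The minimal polynomial is
  m_A(x) = Π_λ (x − λ)^{k_λ}
where k_λ is the size of the *largest* Jordan block for λ (equivalently, the smallest k with (A − λI)^k v = 0 for every generalised eigenvector v of λ).

  λ = 4: largest Jordan block has size 2, contributing (x − 4)^2

So m_A(x) = (x - 4)^2 = x^2 - 8*x + 16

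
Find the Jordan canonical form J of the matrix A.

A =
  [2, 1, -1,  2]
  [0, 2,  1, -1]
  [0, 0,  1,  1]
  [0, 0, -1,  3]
J_2(2) ⊕ J_2(2)

The characteristic polynomial is
  det(x·I − A) = x^4 - 8*x^3 + 24*x^2 - 32*x + 16 = (x - 2)^4

Eigenvalues and multiplicities (the geometric multiplicity of λ is n − rank(A − λI), which equals the number of Jordan blocks for λ):
  λ = 2: algebraic multiplicity = 4, geometric multiplicity = 2

Determining the block sizes for each eigenvalue:
  λ = 2: with am = 4 and gm = 2, the partition is not yet determined (e.g. several partitions of 4 into 2 parts exist). Let N = A − (2)·I. Computing rank(N^1) = 2, rank(N^2) = 0; the number of blocks of size ≥ j is rank(N^{j−1}) − rank(N^j), giving [2, 2]. So we have 2 block(s) of size 2 → block sizes [2, 2]

Assembling the blocks gives a Jordan form
J =
  [2, 1, 0, 0]
  [0, 2, 0, 0]
  [0, 0, 2, 1]
  [0, 0, 0, 2]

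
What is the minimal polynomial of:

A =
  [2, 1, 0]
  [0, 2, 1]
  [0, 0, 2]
x^3 - 6*x^2 + 12*x - 8

The characteristic polynomial is χ_A(x) = (x - 2)^3, so the eigenvalues are known. The minimal polynomial is
  m_A(x) = Π_λ (x − λ)^{k_λ}
where k_λ is the size of the *largest* Jordan block for λ (equivalently, the smallest k with (A − λI)^k v = 0 for every generalised eigenvector v of λ).

  λ = 2: largest Jordan block has size 3, contributing (x − 2)^3

So m_A(x) = (x - 2)^3 = x^3 - 6*x^2 + 12*x - 8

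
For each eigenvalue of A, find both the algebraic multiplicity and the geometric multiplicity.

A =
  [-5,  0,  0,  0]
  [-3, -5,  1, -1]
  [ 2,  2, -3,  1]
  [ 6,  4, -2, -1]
λ = -5: alg = 1, geom = 1; λ = -3: alg = 3, geom = 1

Step 1 — factor the characteristic polynomial to read off the algebraic multiplicities:
  χ_A(x) = (x + 3)^3*(x + 5)

Step 2 — compute geometric multiplicities via the rank-nullity identity g(λ) = n − rank(A − λI):
  rank(A − (-5)·I) = 3, so dim ker(A − (-5)·I) = n − 3 = 1
  rank(A − (-3)·I) = 3, so dim ker(A − (-3)·I) = n − 3 = 1

Summary:
  λ = -5: algebraic multiplicity = 1, geometric multiplicity = 1
  λ = -3: algebraic multiplicity = 3, geometric multiplicity = 1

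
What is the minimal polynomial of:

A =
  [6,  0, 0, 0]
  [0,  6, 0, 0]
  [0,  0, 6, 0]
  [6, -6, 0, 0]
x^2 - 6*x

The characteristic polynomial is χ_A(x) = x*(x - 6)^3, so the eigenvalues are known. The minimal polynomial is
  m_A(x) = Π_λ (x − λ)^{k_λ}
where k_λ is the size of the *largest* Jordan block for λ (equivalently, the smallest k with (A − λI)^k v = 0 for every generalised eigenvector v of λ).

  λ = 0: largest Jordan block has size 1, contributing (x − 0)
  λ = 6: largest Jordan block has size 1, contributing (x − 6)

So m_A(x) = x*(x - 6) = x^2 - 6*x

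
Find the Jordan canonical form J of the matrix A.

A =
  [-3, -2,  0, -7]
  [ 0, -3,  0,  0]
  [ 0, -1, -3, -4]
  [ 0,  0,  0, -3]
J_2(-3) ⊕ J_2(-3)

The characteristic polynomial is
  det(x·I − A) = x^4 + 12*x^3 + 54*x^2 + 108*x + 81 = (x + 3)^4

Eigenvalues and multiplicities (the geometric multiplicity of λ is n − rank(A − λI), which equals the number of Jordan blocks for λ):
  λ = -3: algebraic multiplicity = 4, geometric multiplicity = 2

Determining the block sizes for each eigenvalue:
  λ = -3: with am = 4 and gm = 2, the partition is not yet determined (e.g. several partitions of 4 into 2 parts exist). Let N = A − (-3)·I. Computing rank(N^1) = 2, rank(N^2) = 0; the number of blocks of size ≥ j is rank(N^{j−1}) − rank(N^j), giving [2, 2]. So we have 2 block(s) of size 2 → block sizes [2, 2]

Assembling the blocks gives a Jordan form
J =
  [-3,  1,  0,  0]
  [ 0, -3,  0,  0]
  [ 0,  0, -3,  1]
  [ 0,  0,  0, -3]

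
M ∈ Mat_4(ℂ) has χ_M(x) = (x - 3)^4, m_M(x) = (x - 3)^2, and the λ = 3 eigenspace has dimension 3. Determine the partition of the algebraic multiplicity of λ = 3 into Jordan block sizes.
Block sizes for λ = 3: [2, 1, 1]

Step 1 — from the characteristic polynomial, algebraic multiplicity of λ = 3 is 4. From dim ker(M − (3)·I) = 3, there are exactly 3 Jordan blocks for λ = 3.
Step 2 — from the minimal polynomial, the factor (x − 3)^2 tells us the largest block for λ = 3 has size 2.
Step 3 — with total size 4, 3 blocks, and largest block 2, the block sizes (in nonincreasing order) are [2, 1, 1].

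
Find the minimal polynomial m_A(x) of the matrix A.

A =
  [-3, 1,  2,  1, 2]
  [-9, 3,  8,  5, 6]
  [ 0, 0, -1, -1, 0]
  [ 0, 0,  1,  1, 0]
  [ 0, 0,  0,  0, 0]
x^3

The characteristic polynomial is χ_A(x) = x^5, so the eigenvalues are known. The minimal polynomial is
  m_A(x) = Π_λ (x − λ)^{k_λ}
where k_λ is the size of the *largest* Jordan block for λ (equivalently, the smallest k with (A − λI)^k v = 0 for every generalised eigenvector v of λ).

  λ = 0: largest Jordan block has size 3, contributing (x − 0)^3

So m_A(x) = x^3 = x^3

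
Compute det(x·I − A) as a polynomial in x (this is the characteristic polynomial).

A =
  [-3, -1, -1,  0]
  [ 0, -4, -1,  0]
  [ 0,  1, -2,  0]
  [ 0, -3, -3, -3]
x^4 + 12*x^3 + 54*x^2 + 108*x + 81

Expanding det(x·I − A) (e.g. by cofactor expansion or by noting that A is similar to its Jordan form J, which has the same characteristic polynomial as A) gives
  χ_A(x) = x^4 + 12*x^3 + 54*x^2 + 108*x + 81
which factors as (x + 3)^4. The eigenvalues (with algebraic multiplicities) are λ = -3 with multiplicity 4.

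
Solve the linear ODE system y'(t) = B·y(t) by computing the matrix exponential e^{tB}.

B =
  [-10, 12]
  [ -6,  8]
e^{tB} =
  [-exp(2*t) + 2*exp(-4*t), 2*exp(2*t) - 2*exp(-4*t)]
  [-exp(2*t) + exp(-4*t), 2*exp(2*t) - exp(-4*t)]

Strategy: write B = P · J · P⁻¹ where J is a Jordan canonical form, so e^{tB} = P · e^{tJ} · P⁻¹, and e^{tJ} can be computed block-by-block.

B has Jordan form
J =
  [-4, 0]
  [ 0, 2]
(up to reordering of blocks).

Per-block formulas:
  For a 1×1 block at λ = -4: exp(t · [-4]) = [e^(-4t)].
  For a 1×1 block at λ = 2: exp(t · [2]) = [e^(2t)].

After assembling e^{tJ} and conjugating by P, we get:

e^{tB} =
  [-exp(2*t) + 2*exp(-4*t), 2*exp(2*t) - 2*exp(-4*t)]
  [-exp(2*t) + exp(-4*t), 2*exp(2*t) - exp(-4*t)]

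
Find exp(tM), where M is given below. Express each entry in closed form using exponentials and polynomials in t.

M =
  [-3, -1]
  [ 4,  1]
e^{tM} =
  [-2*t*exp(-t) + exp(-t), -t*exp(-t)]
  [4*t*exp(-t), 2*t*exp(-t) + exp(-t)]

Strategy: write M = P · J · P⁻¹ where J is a Jordan canonical form, so e^{tM} = P · e^{tJ} · P⁻¹, and e^{tJ} can be computed block-by-block.

M has Jordan form
J =
  [-1,  1]
  [ 0, -1]
(up to reordering of blocks).

Per-block formulas:
  For a 2×2 Jordan block J_2(-1): exp(t · J_2(-1)) = e^(-1t)·(I + t·N), where N is the 2×2 nilpotent shift.

After assembling e^{tJ} and conjugating by P, we get:

e^{tM} =
  [-2*t*exp(-t) + exp(-t), -t*exp(-t)]
  [4*t*exp(-t), 2*t*exp(-t) + exp(-t)]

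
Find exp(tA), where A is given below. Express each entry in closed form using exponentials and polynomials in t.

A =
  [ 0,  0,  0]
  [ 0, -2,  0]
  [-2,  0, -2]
e^{tA} =
  [1, 0, 0]
  [0, exp(-2*t), 0]
  [-1 + exp(-2*t), 0, exp(-2*t)]

Strategy: write A = P · J · P⁻¹ where J is a Jordan canonical form, so e^{tA} = P · e^{tJ} · P⁻¹, and e^{tJ} can be computed block-by-block.

A has Jordan form
J =
  [-2,  0, 0]
  [ 0, -2, 0]
  [ 0,  0, 0]
(up to reordering of blocks).

Per-block formulas:
  For a 1×1 block at λ = 0: exp(t · [0]) = [e^(0t)].
  For a 1×1 block at λ = -2: exp(t · [-2]) = [e^(-2t)].

After assembling e^{tJ} and conjugating by P, we get:

e^{tA} =
  [1, 0, 0]
  [0, exp(-2*t), 0]
  [-1 + exp(-2*t), 0, exp(-2*t)]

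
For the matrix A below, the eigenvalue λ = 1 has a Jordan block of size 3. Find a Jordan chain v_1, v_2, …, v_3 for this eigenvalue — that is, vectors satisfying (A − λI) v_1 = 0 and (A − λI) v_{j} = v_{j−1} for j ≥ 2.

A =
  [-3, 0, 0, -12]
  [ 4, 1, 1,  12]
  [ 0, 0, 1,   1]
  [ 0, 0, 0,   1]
A Jordan chain for λ = 1 of length 3:
v_1 = (0, -1, 0, 0)ᵀ
v_2 = (0, 0, -1, 0)ᵀ
v_3 = (3, 0, 0, -1)ᵀ

Let N = A − (1)·I. We want v_3 with N^3 v_3 = 0 but N^2 v_3 ≠ 0; then v_{j-1} := N · v_j for j = 3, …, 2.

Pick v_3 = (3, 0, 0, -1)ᵀ.
Then v_2 = N · v_3 = (0, 0, -1, 0)ᵀ.
Then v_1 = N · v_2 = (0, -1, 0, 0)ᵀ.

Sanity check: (A − (1)·I) v_1 = (0, 0, 0, 0)ᵀ = 0. ✓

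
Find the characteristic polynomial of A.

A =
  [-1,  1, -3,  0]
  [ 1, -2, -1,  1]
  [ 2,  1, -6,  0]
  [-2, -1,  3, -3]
x^4 + 12*x^3 + 54*x^2 + 108*x + 81

Expanding det(x·I − A) (e.g. by cofactor expansion or by noting that A is similar to its Jordan form J, which has the same characteristic polynomial as A) gives
  χ_A(x) = x^4 + 12*x^3 + 54*x^2 + 108*x + 81
which factors as (x + 3)^4. The eigenvalues (with algebraic multiplicities) are λ = -3 with multiplicity 4.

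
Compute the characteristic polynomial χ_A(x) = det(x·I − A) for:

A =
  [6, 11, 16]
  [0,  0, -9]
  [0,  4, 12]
x^3 - 18*x^2 + 108*x - 216

Expanding det(x·I − A) (e.g. by cofactor expansion or by noting that A is similar to its Jordan form J, which has the same characteristic polynomial as A) gives
  χ_A(x) = x^3 - 18*x^2 + 108*x - 216
which factors as (x - 6)^3. The eigenvalues (with algebraic multiplicities) are λ = 6 with multiplicity 3.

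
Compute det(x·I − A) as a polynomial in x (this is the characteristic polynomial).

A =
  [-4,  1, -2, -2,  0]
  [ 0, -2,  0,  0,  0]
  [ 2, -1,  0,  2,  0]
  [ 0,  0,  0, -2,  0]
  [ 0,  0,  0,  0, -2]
x^5 + 10*x^4 + 40*x^3 + 80*x^2 + 80*x + 32

Expanding det(x·I − A) (e.g. by cofactor expansion or by noting that A is similar to its Jordan form J, which has the same characteristic polynomial as A) gives
  χ_A(x) = x^5 + 10*x^4 + 40*x^3 + 80*x^2 + 80*x + 32
which factors as (x + 2)^5. The eigenvalues (with algebraic multiplicities) are λ = -2 with multiplicity 5.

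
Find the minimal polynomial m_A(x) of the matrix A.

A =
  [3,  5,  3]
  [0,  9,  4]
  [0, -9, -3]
x^3 - 9*x^2 + 27*x - 27

The characteristic polynomial is χ_A(x) = (x - 3)^3, so the eigenvalues are known. The minimal polynomial is
  m_A(x) = Π_λ (x − λ)^{k_λ}
where k_λ is the size of the *largest* Jordan block for λ (equivalently, the smallest k with (A − λI)^k v = 0 for every generalised eigenvector v of λ).

  λ = 3: largest Jordan block has size 3, contributing (x − 3)^3

So m_A(x) = (x - 3)^3 = x^3 - 9*x^2 + 27*x - 27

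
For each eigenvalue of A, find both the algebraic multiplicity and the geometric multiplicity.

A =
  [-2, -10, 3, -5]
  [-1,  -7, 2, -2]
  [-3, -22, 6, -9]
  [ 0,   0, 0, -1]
λ = -1: alg = 4, geom = 2

Step 1 — factor the characteristic polynomial to read off the algebraic multiplicities:
  χ_A(x) = (x + 1)^4

Step 2 — compute geometric multiplicities via the rank-nullity identity g(λ) = n − rank(A − λI):
  rank(A − (-1)·I) = 2, so dim ker(A − (-1)·I) = n − 2 = 2

Summary:
  λ = -1: algebraic multiplicity = 4, geometric multiplicity = 2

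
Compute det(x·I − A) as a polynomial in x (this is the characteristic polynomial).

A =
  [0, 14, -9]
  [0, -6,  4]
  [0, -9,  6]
x^3

Expanding det(x·I − A) (e.g. by cofactor expansion or by noting that A is similar to its Jordan form J, which has the same characteristic polynomial as A) gives
  χ_A(x) = x^3
which factors as x^3. The eigenvalues (with algebraic multiplicities) are λ = 0 with multiplicity 3.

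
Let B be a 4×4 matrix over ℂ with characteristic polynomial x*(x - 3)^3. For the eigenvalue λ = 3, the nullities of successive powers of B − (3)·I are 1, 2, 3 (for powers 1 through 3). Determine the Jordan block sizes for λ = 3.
Block sizes for λ = 3: [3]

From the dimensions of kernels of powers, the number of Jordan blocks of size at least j is d_j − d_{j−1} where d_j = dim ker(N^j) (with d_0 = 0). Computing the differences gives [1, 1, 1].
The number of blocks of size exactly k is (#blocks of size ≥ k) − (#blocks of size ≥ k + 1), so the partition is: 1 block(s) of size 3.
In nonincreasing order the block sizes are [3].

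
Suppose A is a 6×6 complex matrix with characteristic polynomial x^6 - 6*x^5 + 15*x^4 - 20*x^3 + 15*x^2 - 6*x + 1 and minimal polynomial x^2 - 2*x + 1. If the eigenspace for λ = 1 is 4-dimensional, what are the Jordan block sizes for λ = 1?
Block sizes for λ = 1: [2, 2, 1, 1]

Step 1 — from the characteristic polynomial, algebraic multiplicity of λ = 1 is 6. From dim ker(A − (1)·I) = 4, there are exactly 4 Jordan blocks for λ = 1.
Step 2 — from the minimal polynomial, the factor (x − 1)^2 tells us the largest block for λ = 1 has size 2.
Step 3 — with total size 6, 4 blocks, and largest block 2, the block sizes (in nonincreasing order) are [2, 2, 1, 1].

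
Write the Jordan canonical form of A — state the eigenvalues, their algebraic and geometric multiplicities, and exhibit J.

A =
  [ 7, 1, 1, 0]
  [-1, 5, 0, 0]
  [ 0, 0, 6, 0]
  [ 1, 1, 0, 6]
J_3(6) ⊕ J_1(6)

The characteristic polynomial is
  det(x·I − A) = x^4 - 24*x^3 + 216*x^2 - 864*x + 1296 = (x - 6)^4

Eigenvalues and multiplicities (the geometric multiplicity of λ is n − rank(A − λI), which equals the number of Jordan blocks for λ):
  λ = 6: algebraic multiplicity = 4, geometric multiplicity = 2

Determining the block sizes for each eigenvalue:
  λ = 6: with am = 4 and gm = 2, the partition is not yet determined (e.g. several partitions of 4 into 2 parts exist). Let N = A − (6)·I. Computing rank(N^1) = 2, rank(N^2) = 1, rank(N^3) = 0; the number of blocks of size ≥ j is rank(N^{j−1}) − rank(N^j), giving [2, 1, 1]. So we have 1 block(s) of size 3, 1 block(s) of size 1 → block sizes [3, 1]

Assembling the blocks gives a Jordan form
J =
  [6, 1, 0, 0]
  [0, 6, 1, 0]
  [0, 0, 6, 0]
  [0, 0, 0, 6]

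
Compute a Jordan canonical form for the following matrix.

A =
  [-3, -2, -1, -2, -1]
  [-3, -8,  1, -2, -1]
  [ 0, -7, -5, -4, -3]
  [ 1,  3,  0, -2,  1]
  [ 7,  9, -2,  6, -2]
J_3(-4) ⊕ J_2(-4)

The characteristic polynomial is
  det(x·I − A) = x^5 + 20*x^4 + 160*x^3 + 640*x^2 + 1280*x + 1024 = (x + 4)^5

Eigenvalues and multiplicities (the geometric multiplicity of λ is n − rank(A − λI), which equals the number of Jordan blocks for λ):
  λ = -4: algebraic multiplicity = 5, geometric multiplicity = 2

Determining the block sizes for each eigenvalue:
  λ = -4: with am = 5 and gm = 2, the partition is not yet determined (e.g. several partitions of 5 into 2 parts exist). Let N = A − (-4)·I. Computing rank(N^1) = 3, rank(N^2) = 1, rank(N^3) = 0; the number of blocks of size ≥ j is rank(N^{j−1}) − rank(N^j), giving [2, 2, 1]. So we have 1 block(s) of size 3, 1 block(s) of size 2 → block sizes [3, 2]

Assembling the blocks gives a Jordan form
J =
  [-4,  1,  0,  0,  0]
  [ 0, -4,  1,  0,  0]
  [ 0,  0, -4,  0,  0]
  [ 0,  0,  0, -4,  1]
  [ 0,  0,  0,  0, -4]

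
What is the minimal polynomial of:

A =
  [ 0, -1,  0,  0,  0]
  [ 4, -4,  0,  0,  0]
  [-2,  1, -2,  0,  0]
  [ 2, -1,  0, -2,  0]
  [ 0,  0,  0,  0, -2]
x^2 + 4*x + 4

The characteristic polynomial is χ_A(x) = (x + 2)^5, so the eigenvalues are known. The minimal polynomial is
  m_A(x) = Π_λ (x − λ)^{k_λ}
where k_λ is the size of the *largest* Jordan block for λ (equivalently, the smallest k with (A − λI)^k v = 0 for every generalised eigenvector v of λ).

  λ = -2: largest Jordan block has size 2, contributing (x + 2)^2

So m_A(x) = (x + 2)^2 = x^2 + 4*x + 4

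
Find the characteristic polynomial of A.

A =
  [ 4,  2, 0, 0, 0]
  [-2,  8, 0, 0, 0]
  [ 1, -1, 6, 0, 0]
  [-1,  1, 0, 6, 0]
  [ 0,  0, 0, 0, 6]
x^5 - 30*x^4 + 360*x^3 - 2160*x^2 + 6480*x - 7776

Expanding det(x·I − A) (e.g. by cofactor expansion or by noting that A is similar to its Jordan form J, which has the same characteristic polynomial as A) gives
  χ_A(x) = x^5 - 30*x^4 + 360*x^3 - 2160*x^2 + 6480*x - 7776
which factors as (x - 6)^5. The eigenvalues (with algebraic multiplicities) are λ = 6 with multiplicity 5.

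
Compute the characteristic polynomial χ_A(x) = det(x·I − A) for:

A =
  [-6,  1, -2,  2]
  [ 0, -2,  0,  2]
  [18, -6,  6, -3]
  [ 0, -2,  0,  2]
x^4

Expanding det(x·I − A) (e.g. by cofactor expansion or by noting that A is similar to its Jordan form J, which has the same characteristic polynomial as A) gives
  χ_A(x) = x^4
which factors as x^4. The eigenvalues (with algebraic multiplicities) are λ = 0 with multiplicity 4.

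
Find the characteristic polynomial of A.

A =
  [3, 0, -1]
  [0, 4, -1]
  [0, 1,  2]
x^3 - 9*x^2 + 27*x - 27

Expanding det(x·I − A) (e.g. by cofactor expansion or by noting that A is similar to its Jordan form J, which has the same characteristic polynomial as A) gives
  χ_A(x) = x^3 - 9*x^2 + 27*x - 27
which factors as (x - 3)^3. The eigenvalues (with algebraic multiplicities) are λ = 3 with multiplicity 3.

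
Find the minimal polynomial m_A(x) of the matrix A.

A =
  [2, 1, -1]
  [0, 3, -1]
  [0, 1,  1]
x^2 - 4*x + 4

The characteristic polynomial is χ_A(x) = (x - 2)^3, so the eigenvalues are known. The minimal polynomial is
  m_A(x) = Π_λ (x − λ)^{k_λ}
where k_λ is the size of the *largest* Jordan block for λ (equivalently, the smallest k with (A − λI)^k v = 0 for every generalised eigenvector v of λ).

  λ = 2: largest Jordan block has size 2, contributing (x − 2)^2

So m_A(x) = (x - 2)^2 = x^2 - 4*x + 4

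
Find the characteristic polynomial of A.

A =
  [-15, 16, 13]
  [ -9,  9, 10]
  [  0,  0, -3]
x^3 + 9*x^2 + 27*x + 27

Expanding det(x·I − A) (e.g. by cofactor expansion or by noting that A is similar to its Jordan form J, which has the same characteristic polynomial as A) gives
  χ_A(x) = x^3 + 9*x^2 + 27*x + 27
which factors as (x + 3)^3. The eigenvalues (with algebraic multiplicities) are λ = -3 with multiplicity 3.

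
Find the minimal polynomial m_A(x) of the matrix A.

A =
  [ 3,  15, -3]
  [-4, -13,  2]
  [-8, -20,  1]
x^2 + 6*x + 9

The characteristic polynomial is χ_A(x) = (x + 3)^3, so the eigenvalues are known. The minimal polynomial is
  m_A(x) = Π_λ (x − λ)^{k_λ}
where k_λ is the size of the *largest* Jordan block for λ (equivalently, the smallest k with (A − λI)^k v = 0 for every generalised eigenvector v of λ).

  λ = -3: largest Jordan block has size 2, contributing (x + 3)^2

So m_A(x) = (x + 3)^2 = x^2 + 6*x + 9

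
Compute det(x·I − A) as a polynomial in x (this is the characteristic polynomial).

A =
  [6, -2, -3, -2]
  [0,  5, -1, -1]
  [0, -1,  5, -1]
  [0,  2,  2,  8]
x^4 - 24*x^3 + 216*x^2 - 864*x + 1296

Expanding det(x·I − A) (e.g. by cofactor expansion or by noting that A is similar to its Jordan form J, which has the same characteristic polynomial as A) gives
  χ_A(x) = x^4 - 24*x^3 + 216*x^2 - 864*x + 1296
which factors as (x - 6)^4. The eigenvalues (with algebraic multiplicities) are λ = 6 with multiplicity 4.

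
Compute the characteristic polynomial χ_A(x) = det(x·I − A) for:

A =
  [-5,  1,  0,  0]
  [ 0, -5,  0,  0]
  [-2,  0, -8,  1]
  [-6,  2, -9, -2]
x^4 + 20*x^3 + 150*x^2 + 500*x + 625

Expanding det(x·I − A) (e.g. by cofactor expansion or by noting that A is similar to its Jordan form J, which has the same characteristic polynomial as A) gives
  χ_A(x) = x^4 + 20*x^3 + 150*x^2 + 500*x + 625
which factors as (x + 5)^4. The eigenvalues (with algebraic multiplicities) are λ = -5 with multiplicity 4.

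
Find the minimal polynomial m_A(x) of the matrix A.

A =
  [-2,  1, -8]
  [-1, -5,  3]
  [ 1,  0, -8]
x^3 + 15*x^2 + 75*x + 125

The characteristic polynomial is χ_A(x) = (x + 5)^3, so the eigenvalues are known. The minimal polynomial is
  m_A(x) = Π_λ (x − λ)^{k_λ}
where k_λ is the size of the *largest* Jordan block for λ (equivalently, the smallest k with (A − λI)^k v = 0 for every generalised eigenvector v of λ).

  λ = -5: largest Jordan block has size 3, contributing (x + 5)^3

So m_A(x) = (x + 5)^3 = x^3 + 15*x^2 + 75*x + 125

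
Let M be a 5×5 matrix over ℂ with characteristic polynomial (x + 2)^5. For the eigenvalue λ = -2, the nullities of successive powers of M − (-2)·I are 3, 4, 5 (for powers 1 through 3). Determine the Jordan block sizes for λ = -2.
Block sizes for λ = -2: [3, 1, 1]

From the dimensions of kernels of powers, the number of Jordan blocks of size at least j is d_j − d_{j−1} where d_j = dim ker(N^j) (with d_0 = 0). Computing the differences gives [3, 1, 1].
The number of blocks of size exactly k is (#blocks of size ≥ k) − (#blocks of size ≥ k + 1), so the partition is: 2 block(s) of size 1, 1 block(s) of size 3.
In nonincreasing order the block sizes are [3, 1, 1].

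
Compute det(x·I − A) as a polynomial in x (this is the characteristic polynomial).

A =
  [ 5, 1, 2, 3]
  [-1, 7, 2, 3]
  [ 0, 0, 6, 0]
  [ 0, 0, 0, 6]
x^4 - 24*x^3 + 216*x^2 - 864*x + 1296

Expanding det(x·I − A) (e.g. by cofactor expansion or by noting that A is similar to its Jordan form J, which has the same characteristic polynomial as A) gives
  χ_A(x) = x^4 - 24*x^3 + 216*x^2 - 864*x + 1296
which factors as (x - 6)^4. The eigenvalues (with algebraic multiplicities) are λ = 6 with multiplicity 4.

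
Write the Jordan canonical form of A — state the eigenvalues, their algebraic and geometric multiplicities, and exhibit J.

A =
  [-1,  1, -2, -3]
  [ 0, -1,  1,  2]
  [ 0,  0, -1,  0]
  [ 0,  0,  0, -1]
J_3(-1) ⊕ J_1(-1)

The characteristic polynomial is
  det(x·I − A) = x^4 + 4*x^3 + 6*x^2 + 4*x + 1 = (x + 1)^4

Eigenvalues and multiplicities (the geometric multiplicity of λ is n − rank(A − λI), which equals the number of Jordan blocks for λ):
  λ = -1: algebraic multiplicity = 4, geometric multiplicity = 2

Determining the block sizes for each eigenvalue:
  λ = -1: with am = 4 and gm = 2, the partition is not yet determined (e.g. several partitions of 4 into 2 parts exist). Let N = A − (-1)·I. Computing rank(N^1) = 2, rank(N^2) = 1, rank(N^3) = 0; the number of blocks of size ≥ j is rank(N^{j−1}) − rank(N^j), giving [2, 1, 1]. So we have 1 block(s) of size 3, 1 block(s) of size 1 → block sizes [3, 1]

Assembling the blocks gives a Jordan form
J =
  [-1,  1,  0,  0]
  [ 0, -1,  1,  0]
  [ 0,  0, -1,  0]
  [ 0,  0,  0, -1]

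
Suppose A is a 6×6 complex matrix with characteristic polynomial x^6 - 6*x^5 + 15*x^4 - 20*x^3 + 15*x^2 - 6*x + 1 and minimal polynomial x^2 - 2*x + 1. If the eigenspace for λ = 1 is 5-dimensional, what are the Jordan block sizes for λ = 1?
Block sizes for λ = 1: [2, 1, 1, 1, 1]

Step 1 — from the characteristic polynomial, algebraic multiplicity of λ = 1 is 6. From dim ker(A − (1)·I) = 5, there are exactly 5 Jordan blocks for λ = 1.
Step 2 — from the minimal polynomial, the factor (x − 1)^2 tells us the largest block for λ = 1 has size 2.
Step 3 — with total size 6, 5 blocks, and largest block 2, the block sizes (in nonincreasing order) are [2, 1, 1, 1, 1].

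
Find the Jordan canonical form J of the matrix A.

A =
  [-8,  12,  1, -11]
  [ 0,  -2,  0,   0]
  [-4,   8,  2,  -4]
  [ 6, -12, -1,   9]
J_1(-2) ⊕ J_1(-2) ⊕ J_1(2) ⊕ J_1(3)

The characteristic polynomial is
  det(x·I − A) = x^4 - x^3 - 10*x^2 + 4*x + 24 = (x - 3)*(x - 2)*(x + 2)^2

Eigenvalues and multiplicities (the geometric multiplicity of λ is n − rank(A − λI), which equals the number of Jordan blocks for λ):
  λ = -2: algebraic multiplicity = 2, geometric multiplicity = 2
  λ = 2: algebraic multiplicity = 1, geometric multiplicity = 1
  λ = 3: algebraic multiplicity = 1, geometric multiplicity = 1

Determining the block sizes for each eigenvalue:
  λ = -2: gm = am = 2, so every block has size 1 → block sizes [1, 1]
  λ = 2: one block (gm = 1), so the single block has size am = 1 → block sizes [1]
  λ = 3: one block (gm = 1), so the single block has size am = 1 → block sizes [1]

Assembling the blocks gives a Jordan form
J =
  [-2,  0, 0, 0]
  [ 0, -2, 0, 0]
  [ 0,  0, 2, 0]
  [ 0,  0, 0, 3]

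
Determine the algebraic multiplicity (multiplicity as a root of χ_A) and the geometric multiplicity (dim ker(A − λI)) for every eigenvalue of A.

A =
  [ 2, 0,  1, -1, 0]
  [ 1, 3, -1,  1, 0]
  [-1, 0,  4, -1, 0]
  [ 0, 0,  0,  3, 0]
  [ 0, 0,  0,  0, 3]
λ = 3: alg = 5, geom = 4

Step 1 — factor the characteristic polynomial to read off the algebraic multiplicities:
  χ_A(x) = (x - 3)^5

Step 2 — compute geometric multiplicities via the rank-nullity identity g(λ) = n − rank(A − λI):
  rank(A − (3)·I) = 1, so dim ker(A − (3)·I) = n − 1 = 4

Summary:
  λ = 3: algebraic multiplicity = 5, geometric multiplicity = 4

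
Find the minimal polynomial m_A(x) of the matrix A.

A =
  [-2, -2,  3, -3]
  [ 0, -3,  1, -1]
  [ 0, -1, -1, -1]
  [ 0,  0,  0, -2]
x^3 + 6*x^2 + 12*x + 8

The characteristic polynomial is χ_A(x) = (x + 2)^4, so the eigenvalues are known. The minimal polynomial is
  m_A(x) = Π_λ (x − λ)^{k_λ}
where k_λ is the size of the *largest* Jordan block for λ (equivalently, the smallest k with (A − λI)^k v = 0 for every generalised eigenvector v of λ).

  λ = -2: largest Jordan block has size 3, contributing (x + 2)^3

So m_A(x) = (x + 2)^3 = x^3 + 6*x^2 + 12*x + 8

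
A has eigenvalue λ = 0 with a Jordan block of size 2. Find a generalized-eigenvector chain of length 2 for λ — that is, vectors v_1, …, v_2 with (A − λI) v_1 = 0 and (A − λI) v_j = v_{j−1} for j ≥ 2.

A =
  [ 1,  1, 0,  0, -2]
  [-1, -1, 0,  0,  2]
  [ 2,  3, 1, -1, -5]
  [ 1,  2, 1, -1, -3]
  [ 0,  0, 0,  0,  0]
A Jordan chain for λ = 0 of length 2:
v_1 = (1, -1, 2, 1, 0)ᵀ
v_2 = (1, 0, 0, 0, 0)ᵀ

Let N = A − (0)·I. We want v_2 with N^2 v_2 = 0 but N^1 v_2 ≠ 0; then v_{j-1} := N · v_j for j = 2, …, 2.

Pick v_2 = (1, 0, 0, 0, 0)ᵀ.
Then v_1 = N · v_2 = (1, -1, 2, 1, 0)ᵀ.

Sanity check: (A − (0)·I) v_1 = (0, 0, 0, 0, 0)ᵀ = 0. ✓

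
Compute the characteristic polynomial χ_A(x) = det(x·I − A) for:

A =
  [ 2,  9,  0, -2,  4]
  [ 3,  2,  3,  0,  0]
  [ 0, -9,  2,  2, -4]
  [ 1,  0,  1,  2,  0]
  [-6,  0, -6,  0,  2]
x^5 - 10*x^4 + 40*x^3 - 80*x^2 + 80*x - 32

Expanding det(x·I − A) (e.g. by cofactor expansion or by noting that A is similar to its Jordan form J, which has the same characteristic polynomial as A) gives
  χ_A(x) = x^5 - 10*x^4 + 40*x^3 - 80*x^2 + 80*x - 32
which factors as (x - 2)^5. The eigenvalues (with algebraic multiplicities) are λ = 2 with multiplicity 5.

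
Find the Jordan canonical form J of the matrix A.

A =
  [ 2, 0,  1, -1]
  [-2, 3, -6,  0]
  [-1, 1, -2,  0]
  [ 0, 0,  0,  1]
J_3(1) ⊕ J_1(1)

The characteristic polynomial is
  det(x·I − A) = x^4 - 4*x^3 + 6*x^2 - 4*x + 1 = (x - 1)^4

Eigenvalues and multiplicities (the geometric multiplicity of λ is n − rank(A − λI), which equals the number of Jordan blocks for λ):
  λ = 1: algebraic multiplicity = 4, geometric multiplicity = 2

Determining the block sizes for each eigenvalue:
  λ = 1: with am = 4 and gm = 2, the partition is not yet determined (e.g. several partitions of 4 into 2 parts exist). Let N = A − (1)·I. Computing rank(N^1) = 2, rank(N^2) = 1, rank(N^3) = 0; the number of blocks of size ≥ j is rank(N^{j−1}) − rank(N^j), giving [2, 1, 1]. So we have 1 block(s) of size 3, 1 block(s) of size 1 → block sizes [3, 1]

Assembling the blocks gives a Jordan form
J =
  [1, 1, 0, 0]
  [0, 1, 1, 0]
  [0, 0, 1, 0]
  [0, 0, 0, 1]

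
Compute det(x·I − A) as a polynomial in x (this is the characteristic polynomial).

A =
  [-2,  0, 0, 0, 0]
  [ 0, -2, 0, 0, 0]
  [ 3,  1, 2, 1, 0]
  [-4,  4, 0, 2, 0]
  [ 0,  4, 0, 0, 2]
x^5 - 2*x^4 - 8*x^3 + 16*x^2 + 16*x - 32

Expanding det(x·I − A) (e.g. by cofactor expansion or by noting that A is similar to its Jordan form J, which has the same characteristic polynomial as A) gives
  χ_A(x) = x^5 - 2*x^4 - 8*x^3 + 16*x^2 + 16*x - 32
which factors as (x - 2)^3*(x + 2)^2. The eigenvalues (with algebraic multiplicities) are λ = -2 with multiplicity 2, λ = 2 with multiplicity 3.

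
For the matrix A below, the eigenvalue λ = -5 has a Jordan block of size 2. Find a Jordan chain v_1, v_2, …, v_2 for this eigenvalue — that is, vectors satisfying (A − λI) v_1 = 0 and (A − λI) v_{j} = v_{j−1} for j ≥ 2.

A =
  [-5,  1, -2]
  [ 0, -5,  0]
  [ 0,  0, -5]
A Jordan chain for λ = -5 of length 2:
v_1 = (1, 0, 0)ᵀ
v_2 = (0, 1, 0)ᵀ

Let N = A − (-5)·I. We want v_2 with N^2 v_2 = 0 but N^1 v_2 ≠ 0; then v_{j-1} := N · v_j for j = 2, …, 2.

Pick v_2 = (0, 1, 0)ᵀ.
Then v_1 = N · v_2 = (1, 0, 0)ᵀ.

Sanity check: (A − (-5)·I) v_1 = (0, 0, 0)ᵀ = 0. ✓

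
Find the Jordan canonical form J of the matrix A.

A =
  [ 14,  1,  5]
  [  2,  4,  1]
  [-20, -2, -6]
J_3(4)

The characteristic polynomial is
  det(x·I − A) = x^3 - 12*x^2 + 48*x - 64 = (x - 4)^3

Eigenvalues and multiplicities (the geometric multiplicity of λ is n − rank(A − λI), which equals the number of Jordan blocks for λ):
  λ = 4: algebraic multiplicity = 3, geometric multiplicity = 1

Determining the block sizes for each eigenvalue:
  λ = 4: one block (gm = 1), so the single block has size am = 3 → block sizes [3]

Assembling the blocks gives a Jordan form
J =
  [4, 1, 0]
  [0, 4, 1]
  [0, 0, 4]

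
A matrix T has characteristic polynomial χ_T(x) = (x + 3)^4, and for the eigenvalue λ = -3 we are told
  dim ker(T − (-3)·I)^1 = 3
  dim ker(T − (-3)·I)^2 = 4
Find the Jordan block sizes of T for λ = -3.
Block sizes for λ = -3: [2, 1, 1]

From the dimensions of kernels of powers, the number of Jordan blocks of size at least j is d_j − d_{j−1} where d_j = dim ker(N^j) (with d_0 = 0). Computing the differences gives [3, 1].
The number of blocks of size exactly k is (#blocks of size ≥ k) − (#blocks of size ≥ k + 1), so the partition is: 2 block(s) of size 1, 1 block(s) of size 2.
In nonincreasing order the block sizes are [2, 1, 1].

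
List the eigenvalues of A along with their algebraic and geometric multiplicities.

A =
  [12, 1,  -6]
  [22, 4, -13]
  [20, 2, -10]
λ = 2: alg = 3, geom = 1

Step 1 — factor the characteristic polynomial to read off the algebraic multiplicities:
  χ_A(x) = (x - 2)^3

Step 2 — compute geometric multiplicities via the rank-nullity identity g(λ) = n − rank(A − λI):
  rank(A − (2)·I) = 2, so dim ker(A − (2)·I) = n − 2 = 1

Summary:
  λ = 2: algebraic multiplicity = 3, geometric multiplicity = 1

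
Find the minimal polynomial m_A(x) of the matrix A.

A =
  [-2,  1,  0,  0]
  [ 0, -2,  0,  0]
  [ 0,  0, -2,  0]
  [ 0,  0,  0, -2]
x^2 + 4*x + 4

The characteristic polynomial is χ_A(x) = (x + 2)^4, so the eigenvalues are known. The minimal polynomial is
  m_A(x) = Π_λ (x − λ)^{k_λ}
where k_λ is the size of the *largest* Jordan block for λ (equivalently, the smallest k with (A − λI)^k v = 0 for every generalised eigenvector v of λ).

  λ = -2: largest Jordan block has size 2, contributing (x + 2)^2

So m_A(x) = (x + 2)^2 = x^2 + 4*x + 4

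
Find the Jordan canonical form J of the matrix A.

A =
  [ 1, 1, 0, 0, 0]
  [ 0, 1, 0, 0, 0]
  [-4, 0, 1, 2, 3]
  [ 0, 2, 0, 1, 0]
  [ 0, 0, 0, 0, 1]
J_2(1) ⊕ J_2(1) ⊕ J_1(1)

The characteristic polynomial is
  det(x·I − A) = x^5 - 5*x^4 + 10*x^3 - 10*x^2 + 5*x - 1 = (x - 1)^5

Eigenvalues and multiplicities (the geometric multiplicity of λ is n − rank(A − λI), which equals the number of Jordan blocks for λ):
  λ = 1: algebraic multiplicity = 5, geometric multiplicity = 3

Determining the block sizes for each eigenvalue:
  λ = 1: with am = 5 and gm = 3, the partition is not yet determined (e.g. several partitions of 5 into 3 parts exist). Let N = A − (1)·I. Computing rank(N^1) = 2, rank(N^2) = 0; the number of blocks of size ≥ j is rank(N^{j−1}) − rank(N^j), giving [3, 2]. So we have 2 block(s) of size 2, 1 block(s) of size 1 → block sizes [2, 2, 1]

Assembling the blocks gives a Jordan form
J =
  [1, 1, 0, 0, 0]
  [0, 1, 0, 0, 0]
  [0, 0, 1, 1, 0]
  [0, 0, 0, 1, 0]
  [0, 0, 0, 0, 1]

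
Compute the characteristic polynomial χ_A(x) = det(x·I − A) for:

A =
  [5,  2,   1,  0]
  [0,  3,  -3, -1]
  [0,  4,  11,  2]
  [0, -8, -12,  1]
x^4 - 20*x^3 + 150*x^2 - 500*x + 625

Expanding det(x·I − A) (e.g. by cofactor expansion or by noting that A is similar to its Jordan form J, which has the same characteristic polynomial as A) gives
  χ_A(x) = x^4 - 20*x^3 + 150*x^2 - 500*x + 625
which factors as (x - 5)^4. The eigenvalues (with algebraic multiplicities) are λ = 5 with multiplicity 4.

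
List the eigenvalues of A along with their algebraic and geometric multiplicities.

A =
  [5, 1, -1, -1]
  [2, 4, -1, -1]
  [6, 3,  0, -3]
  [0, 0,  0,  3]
λ = 3: alg = 4, geom = 3

Step 1 — factor the characteristic polynomial to read off the algebraic multiplicities:
  χ_A(x) = (x - 3)^4

Step 2 — compute geometric multiplicities via the rank-nullity identity g(λ) = n − rank(A − λI):
  rank(A − (3)·I) = 1, so dim ker(A − (3)·I) = n − 1 = 3

Summary:
  λ = 3: algebraic multiplicity = 4, geometric multiplicity = 3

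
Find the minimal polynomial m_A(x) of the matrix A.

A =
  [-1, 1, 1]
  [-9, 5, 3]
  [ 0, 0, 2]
x^2 - 4*x + 4

The characteristic polynomial is χ_A(x) = (x - 2)^3, so the eigenvalues are known. The minimal polynomial is
  m_A(x) = Π_λ (x − λ)^{k_λ}
where k_λ is the size of the *largest* Jordan block for λ (equivalently, the smallest k with (A − λI)^k v = 0 for every generalised eigenvector v of λ).

  λ = 2: largest Jordan block has size 2, contributing (x − 2)^2

So m_A(x) = (x - 2)^2 = x^2 - 4*x + 4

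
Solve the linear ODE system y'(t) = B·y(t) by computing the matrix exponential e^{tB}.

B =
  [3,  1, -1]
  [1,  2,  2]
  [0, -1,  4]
e^{tB} =
  [t^2*exp(3*t)/2 + exp(3*t), t*exp(3*t), t^2*exp(3*t)/2 - t*exp(3*t)]
  [-t^2*exp(3*t)/2 + t*exp(3*t), -t*exp(3*t) + exp(3*t), -t^2*exp(3*t)/2 + 2*t*exp(3*t)]
  [-t^2*exp(3*t)/2, -t*exp(3*t), -t^2*exp(3*t)/2 + t*exp(3*t) + exp(3*t)]

Strategy: write B = P · J · P⁻¹ where J is a Jordan canonical form, so e^{tB} = P · e^{tJ} · P⁻¹, and e^{tJ} can be computed block-by-block.

B has Jordan form
J =
  [3, 1, 0]
  [0, 3, 1]
  [0, 0, 3]
(up to reordering of blocks).

Per-block formulas:
  For a 3×3 Jordan block J_3(3): exp(t · J_3(3)) = e^(3t)·(I + t·N + (t^2/2)·N^2), where N is the 3×3 nilpotent shift.

After assembling e^{tJ} and conjugating by P, we get:

e^{tB} =
  [t^2*exp(3*t)/2 + exp(3*t), t*exp(3*t), t^2*exp(3*t)/2 - t*exp(3*t)]
  [-t^2*exp(3*t)/2 + t*exp(3*t), -t*exp(3*t) + exp(3*t), -t^2*exp(3*t)/2 + 2*t*exp(3*t)]
  [-t^2*exp(3*t)/2, -t*exp(3*t), -t^2*exp(3*t)/2 + t*exp(3*t) + exp(3*t)]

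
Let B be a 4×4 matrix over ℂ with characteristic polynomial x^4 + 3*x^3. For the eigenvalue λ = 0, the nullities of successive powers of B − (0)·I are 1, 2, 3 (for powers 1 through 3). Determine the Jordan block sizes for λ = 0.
Block sizes for λ = 0: [3]

From the dimensions of kernels of powers, the number of Jordan blocks of size at least j is d_j − d_{j−1} where d_j = dim ker(N^j) (with d_0 = 0). Computing the differences gives [1, 1, 1].
The number of blocks of size exactly k is (#blocks of size ≥ k) − (#blocks of size ≥ k + 1), so the partition is: 1 block(s) of size 3.
In nonincreasing order the block sizes are [3].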